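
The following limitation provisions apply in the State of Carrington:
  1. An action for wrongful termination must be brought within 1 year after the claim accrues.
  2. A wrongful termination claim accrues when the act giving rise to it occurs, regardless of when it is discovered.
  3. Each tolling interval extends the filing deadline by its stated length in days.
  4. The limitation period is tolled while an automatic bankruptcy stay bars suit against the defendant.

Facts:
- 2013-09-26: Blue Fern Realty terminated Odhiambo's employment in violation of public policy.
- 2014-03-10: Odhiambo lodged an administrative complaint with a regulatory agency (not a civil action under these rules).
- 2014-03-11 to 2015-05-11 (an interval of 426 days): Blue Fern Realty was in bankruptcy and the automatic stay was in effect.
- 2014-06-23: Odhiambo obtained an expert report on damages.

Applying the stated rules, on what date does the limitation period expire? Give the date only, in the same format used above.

The claim accrued on 2013-09-26, the date of the act.
1 year from 2013-09-26 is 2014-09-26.
The automatic bankruptcy stay from 2014-03-11 to 2015-05-11 tolled the period for 426 days, extending the deadline to 2015-11-26.
None of the other events listed affects the running of the period under the stated rules.

2015-11-26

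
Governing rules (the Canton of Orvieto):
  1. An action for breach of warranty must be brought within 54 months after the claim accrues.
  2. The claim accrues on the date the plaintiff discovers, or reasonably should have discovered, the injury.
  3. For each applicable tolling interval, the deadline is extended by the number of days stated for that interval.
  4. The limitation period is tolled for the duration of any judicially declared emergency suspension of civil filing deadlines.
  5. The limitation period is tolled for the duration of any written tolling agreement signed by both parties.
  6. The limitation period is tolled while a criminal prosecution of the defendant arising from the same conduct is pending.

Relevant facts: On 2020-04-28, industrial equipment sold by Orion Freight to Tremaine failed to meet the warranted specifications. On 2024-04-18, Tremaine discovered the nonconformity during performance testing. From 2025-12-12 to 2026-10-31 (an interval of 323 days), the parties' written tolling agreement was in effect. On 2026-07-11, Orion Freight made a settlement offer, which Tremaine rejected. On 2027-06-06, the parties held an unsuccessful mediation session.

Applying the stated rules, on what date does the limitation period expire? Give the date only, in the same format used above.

The claim did not accrue until Tremaine discovered the injury on 2024-04-18; the 2020-04-28 act date does not start the clock under the stated rule.
Adding the 54 months base period to 2024-04-18 gives a deadline of 2028-10-18, before any tolling.
Because the written tolling agreement ran from 2025-12-12 to 2026-10-31, the deadline is extended by 323 days to 2029-09-06.
The other events in the timeline have no effect on the limitation period under the stated rules.

2029-09-06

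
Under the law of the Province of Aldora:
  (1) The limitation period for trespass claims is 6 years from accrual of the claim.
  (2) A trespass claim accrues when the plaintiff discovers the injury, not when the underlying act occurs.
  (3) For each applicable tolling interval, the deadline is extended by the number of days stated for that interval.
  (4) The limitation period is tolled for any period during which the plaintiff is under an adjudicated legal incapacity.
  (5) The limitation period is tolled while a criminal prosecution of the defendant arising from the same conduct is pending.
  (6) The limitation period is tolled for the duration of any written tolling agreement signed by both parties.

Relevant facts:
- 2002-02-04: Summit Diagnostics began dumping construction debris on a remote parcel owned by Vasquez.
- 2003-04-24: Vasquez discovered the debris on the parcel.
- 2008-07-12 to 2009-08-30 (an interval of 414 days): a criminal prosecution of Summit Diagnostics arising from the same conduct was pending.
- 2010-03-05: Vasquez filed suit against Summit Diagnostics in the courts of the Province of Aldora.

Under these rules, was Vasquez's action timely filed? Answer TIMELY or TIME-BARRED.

TIMELY

The claim did not accrue until Vasquez discovered the injury on 2003-04-24; the 2002-02-04 act date does not start the clock under the stated rule.
6 years from 2003-04-24 is 2009-04-24.
The pending criminal prosecution from 2008-07-12 to 2009-08-30 tolled the period for 414 days, extending the deadline to 2010-06-12.
Vasquez filed on 2010-03-05, before the 2010-06-12 deadline, so the action is timely.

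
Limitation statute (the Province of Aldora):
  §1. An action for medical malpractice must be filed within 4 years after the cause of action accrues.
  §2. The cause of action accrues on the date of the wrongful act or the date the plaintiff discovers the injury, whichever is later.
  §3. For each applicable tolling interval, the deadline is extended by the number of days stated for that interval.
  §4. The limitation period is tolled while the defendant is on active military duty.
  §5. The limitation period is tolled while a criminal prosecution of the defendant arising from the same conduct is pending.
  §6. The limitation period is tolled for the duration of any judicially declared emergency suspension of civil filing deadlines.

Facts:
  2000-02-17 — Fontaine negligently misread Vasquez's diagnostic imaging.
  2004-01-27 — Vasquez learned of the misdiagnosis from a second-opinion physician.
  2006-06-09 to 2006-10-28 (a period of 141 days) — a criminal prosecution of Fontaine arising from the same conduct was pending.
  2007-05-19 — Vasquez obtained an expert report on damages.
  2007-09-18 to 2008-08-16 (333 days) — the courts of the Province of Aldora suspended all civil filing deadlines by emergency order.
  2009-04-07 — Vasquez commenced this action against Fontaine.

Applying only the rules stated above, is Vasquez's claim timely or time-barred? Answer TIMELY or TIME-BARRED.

TIMELY

Because discovery on 2004-01-27 post-dates the 2000-02-17 act, accrual under the later-of rule falls on 2004-01-27.
The untolled deadline — 4 years after 2004-01-27 — is 2008-01-27.
Because the pending criminal prosecution ran from 2006-06-09 to 2006-10-28, the deadline is extended by 141 days to 2008-06-16.
Because the emergency suspension of filing deadlines ran from 2007-09-18 to 2008-08-16, the deadline is extended by 333 days to 2009-05-15.
The other events in the timeline have no effect on the limitation period under the stated rules.
Filing on 2009-04-07 beat the 2009-05-15 deadline — the action is timely.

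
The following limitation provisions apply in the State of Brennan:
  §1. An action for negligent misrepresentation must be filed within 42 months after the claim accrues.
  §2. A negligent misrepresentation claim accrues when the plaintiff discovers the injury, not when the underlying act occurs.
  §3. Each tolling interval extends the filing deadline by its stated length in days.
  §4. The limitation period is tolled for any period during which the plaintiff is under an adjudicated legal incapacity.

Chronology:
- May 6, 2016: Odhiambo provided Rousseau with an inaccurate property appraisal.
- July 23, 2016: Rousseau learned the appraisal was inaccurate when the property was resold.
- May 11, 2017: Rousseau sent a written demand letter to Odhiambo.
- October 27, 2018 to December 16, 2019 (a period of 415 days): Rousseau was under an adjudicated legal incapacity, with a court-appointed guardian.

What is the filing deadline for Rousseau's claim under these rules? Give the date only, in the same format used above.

The claim did not accrue until Rousseau discovered the injury on July 23, 2016; the May 6, 2016 act date does not start the clock under the stated rule.
42 months from July 23, 2016 is January 23, 2020.
The plaintiff's legal incapacity from October 27, 2018 to December 16, 2019 tolled the period for 415 days, extending the deadline to March 13, 2021.
None of the other events listed affects the running of the period under the stated rules.

March 13, 2021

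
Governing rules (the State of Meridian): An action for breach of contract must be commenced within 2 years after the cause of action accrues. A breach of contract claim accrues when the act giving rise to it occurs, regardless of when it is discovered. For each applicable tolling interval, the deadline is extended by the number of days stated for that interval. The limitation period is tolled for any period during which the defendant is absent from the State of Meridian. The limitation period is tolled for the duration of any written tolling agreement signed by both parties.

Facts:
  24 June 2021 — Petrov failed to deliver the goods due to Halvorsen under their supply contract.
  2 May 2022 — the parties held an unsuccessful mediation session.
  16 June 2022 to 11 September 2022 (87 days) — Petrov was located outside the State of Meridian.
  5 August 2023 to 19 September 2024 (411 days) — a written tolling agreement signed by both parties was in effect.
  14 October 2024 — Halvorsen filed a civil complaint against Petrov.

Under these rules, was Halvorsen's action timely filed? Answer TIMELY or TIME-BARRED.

TIMELY

The cause of action accrued on 24 June 2021, the date of the act.
The untolled deadline — 2 years after 24 June 2021 — is 24 June 2023.
The period was tolled for 87 days by the defendant's absence from the jurisdiction (16 June 2022 to 11 September 2022), pushing the deadline to 19 September 2023.
The period was tolled for 411 days by the written tolling agreement (5 August 2023 to 19 September 2024), pushing the deadline to 3 November 2024.
Nothing else in the chronology tolls or restarts the period.
Filing on 14 October 2024 beat the 3 November 2024 deadline — the action is timely.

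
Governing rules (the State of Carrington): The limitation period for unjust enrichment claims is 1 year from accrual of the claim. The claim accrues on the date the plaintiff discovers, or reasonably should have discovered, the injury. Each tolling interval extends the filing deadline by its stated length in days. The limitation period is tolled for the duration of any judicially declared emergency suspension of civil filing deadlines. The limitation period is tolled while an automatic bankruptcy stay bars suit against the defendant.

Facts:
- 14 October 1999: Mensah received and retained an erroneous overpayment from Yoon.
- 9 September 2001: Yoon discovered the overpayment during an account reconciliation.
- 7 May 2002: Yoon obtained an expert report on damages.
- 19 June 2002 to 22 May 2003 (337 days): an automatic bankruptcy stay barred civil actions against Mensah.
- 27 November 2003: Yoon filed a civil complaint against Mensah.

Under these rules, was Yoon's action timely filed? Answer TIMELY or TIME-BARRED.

Accrual is tied to discovery, so the period began on 9 September 2001 rather than on 14 October 1999 when the act occurred.
1 year from 9 September 2001 is 9 September 2002.
Because the automatic bankruptcy stay ran from 19 June 2002 to 22 May 2003, the deadline is extended by 337 days to 12 August 2003.
Nothing else in the chronology tolls or restarts the period.
The 27 November 2003 filing falls after the 12 August 2003 deadline; the claim is time-barred.

TIME-BARRED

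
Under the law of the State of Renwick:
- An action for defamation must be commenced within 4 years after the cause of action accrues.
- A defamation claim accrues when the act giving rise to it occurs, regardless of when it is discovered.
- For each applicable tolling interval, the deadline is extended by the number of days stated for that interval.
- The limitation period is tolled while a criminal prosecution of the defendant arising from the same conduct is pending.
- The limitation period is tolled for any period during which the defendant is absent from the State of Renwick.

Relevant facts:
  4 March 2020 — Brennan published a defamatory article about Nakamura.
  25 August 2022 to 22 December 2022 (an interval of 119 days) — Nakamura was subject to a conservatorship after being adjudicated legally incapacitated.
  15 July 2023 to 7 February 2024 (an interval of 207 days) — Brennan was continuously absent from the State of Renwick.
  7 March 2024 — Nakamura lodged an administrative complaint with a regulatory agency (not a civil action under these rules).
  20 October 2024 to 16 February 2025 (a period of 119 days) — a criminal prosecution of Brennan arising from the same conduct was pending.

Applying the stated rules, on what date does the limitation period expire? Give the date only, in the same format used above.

The cause of action accrued on 4 March 2020, the date of the act.
Adding the 4 years base period to 4 March 2020 gives a deadline of 4 March 2024, before any tolling.
The defendant's absence from the jurisdiction from 15 July 2023 to 7 February 2024 tolled the period for 207 days, extending the deadline to 27 September 2024.
The pending criminal prosecution starting 20 October 2024 came too late — the period had run on 27 September 2024 — and so does not extend the deadline.
No stated provision tolls the period for the plaintiff's incapacity, so the interval from 25 August 2022 to 22 December 2022 has no effect on the deadline.
Nothing else in the chronology tolls or restarts the period.

27 September 2024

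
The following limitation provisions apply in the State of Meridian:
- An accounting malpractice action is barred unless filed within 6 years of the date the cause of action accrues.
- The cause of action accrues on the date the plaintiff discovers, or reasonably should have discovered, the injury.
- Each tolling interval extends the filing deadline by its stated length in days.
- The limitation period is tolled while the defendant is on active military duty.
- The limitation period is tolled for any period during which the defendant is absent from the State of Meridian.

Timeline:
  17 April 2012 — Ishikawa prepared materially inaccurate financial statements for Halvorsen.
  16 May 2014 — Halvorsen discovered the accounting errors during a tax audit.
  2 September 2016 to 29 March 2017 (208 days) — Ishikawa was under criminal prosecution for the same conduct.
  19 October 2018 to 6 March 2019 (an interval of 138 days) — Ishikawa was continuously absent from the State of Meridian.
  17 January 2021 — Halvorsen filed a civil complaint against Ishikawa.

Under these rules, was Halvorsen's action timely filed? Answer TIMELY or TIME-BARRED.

The claim did not accrue until Halvorsen discovered the injury on 16 May 2014; the 17 April 2012 act date does not start the clock under the stated rule.
6 years from 16 May 2014 is 16 May 2020.
The defendant's absence from the jurisdiction from 19 October 2018 to 6 March 2019 tolled the period for 138 days, extending the deadline to 1 October 2020.
No stated provision tolls the period for a criminal prosecution, so the interval from 2 September 2016 to 29 March 2017 has no effect on the deadline.
Filing on 17 January 2021 missed the 1 October 2020 deadline — the action is time-barred.

TIME-BARRED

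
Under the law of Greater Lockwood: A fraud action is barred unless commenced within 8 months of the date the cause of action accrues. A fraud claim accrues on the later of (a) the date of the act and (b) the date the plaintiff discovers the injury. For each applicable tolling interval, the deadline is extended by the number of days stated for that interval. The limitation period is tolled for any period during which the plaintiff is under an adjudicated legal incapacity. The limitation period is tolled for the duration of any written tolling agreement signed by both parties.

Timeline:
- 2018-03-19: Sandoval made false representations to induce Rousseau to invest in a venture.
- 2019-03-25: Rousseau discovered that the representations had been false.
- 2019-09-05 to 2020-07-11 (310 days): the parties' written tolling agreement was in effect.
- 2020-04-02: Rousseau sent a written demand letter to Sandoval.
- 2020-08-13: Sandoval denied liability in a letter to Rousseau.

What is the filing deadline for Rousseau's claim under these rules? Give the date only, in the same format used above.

Because discovery on 2019-03-25 post-dates the 2018-03-19 act, accrual under the later-of rule falls on 2019-03-25.
8 months from 2019-03-25 is 2019-11-25.
The written tolling agreement from 2019-09-05 to 2020-07-11 tolled the period for 310 days, extending the deadline to 2020-09-30.
Nothing else in the chronology tolls or restarts the period.

2020-09-30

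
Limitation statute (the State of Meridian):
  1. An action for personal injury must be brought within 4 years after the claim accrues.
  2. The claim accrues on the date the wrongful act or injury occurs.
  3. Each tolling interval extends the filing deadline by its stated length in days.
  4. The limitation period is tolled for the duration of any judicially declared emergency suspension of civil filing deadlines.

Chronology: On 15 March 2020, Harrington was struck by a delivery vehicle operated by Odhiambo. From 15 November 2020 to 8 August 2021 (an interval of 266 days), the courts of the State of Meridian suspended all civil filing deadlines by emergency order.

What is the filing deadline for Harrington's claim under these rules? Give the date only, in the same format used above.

The claim accrued on 15 March 2020, the date of the act.
The untolled deadline — 4 years after 15 March 2020 — is 15 March 2024.
The emergency suspension of filing deadlines from 15 November 2020 to 8 August 2021 tolled the period for 266 days, extending the deadline to 6 December 2024.

6 December 2024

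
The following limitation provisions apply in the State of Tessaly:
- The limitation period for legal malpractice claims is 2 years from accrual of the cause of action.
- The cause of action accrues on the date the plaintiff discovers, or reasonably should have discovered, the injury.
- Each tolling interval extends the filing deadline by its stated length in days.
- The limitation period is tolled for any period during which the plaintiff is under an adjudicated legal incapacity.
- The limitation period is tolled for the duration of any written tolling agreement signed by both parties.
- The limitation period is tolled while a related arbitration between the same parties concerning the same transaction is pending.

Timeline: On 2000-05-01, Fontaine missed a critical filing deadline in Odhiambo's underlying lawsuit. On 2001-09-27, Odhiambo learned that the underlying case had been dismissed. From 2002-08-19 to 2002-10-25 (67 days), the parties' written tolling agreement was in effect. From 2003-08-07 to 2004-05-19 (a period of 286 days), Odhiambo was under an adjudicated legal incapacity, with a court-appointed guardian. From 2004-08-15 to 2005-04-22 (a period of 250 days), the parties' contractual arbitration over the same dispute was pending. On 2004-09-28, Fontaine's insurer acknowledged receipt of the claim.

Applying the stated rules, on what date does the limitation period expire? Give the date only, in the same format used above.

2005-05-22

Accrual is tied to discovery, so the period began on 2001-09-27 rather than on 2000-05-01 when the act occurred.
The untolled deadline — 2 years after 2001-09-27 — is 2003-09-27.
The written tolling agreement from 2002-08-19 to 2002-10-25 tolled the period for 67 days, extending the deadline to 2003-12-03.
The plaintiff's legal incapacity from 2003-08-07 to 2004-05-19 tolled the period for 286 days, extending the deadline to 2004-09-14.
The period was tolled for 250 days by the pending related arbitration (2004-08-15 to 2005-04-22), pushing the deadline to 2005-05-22.
Nothing else in the chronology tolls or restarts the period.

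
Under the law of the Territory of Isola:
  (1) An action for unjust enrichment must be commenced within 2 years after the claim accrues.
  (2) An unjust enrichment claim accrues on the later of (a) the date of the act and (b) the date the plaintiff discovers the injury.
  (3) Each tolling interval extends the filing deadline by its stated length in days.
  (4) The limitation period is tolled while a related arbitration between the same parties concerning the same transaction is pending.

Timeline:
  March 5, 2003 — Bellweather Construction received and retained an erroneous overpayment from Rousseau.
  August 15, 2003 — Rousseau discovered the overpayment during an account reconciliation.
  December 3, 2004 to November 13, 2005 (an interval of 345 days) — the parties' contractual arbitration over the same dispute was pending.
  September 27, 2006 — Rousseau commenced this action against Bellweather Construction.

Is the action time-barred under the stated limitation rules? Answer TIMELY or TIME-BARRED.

Because discovery on August 15, 2003 post-dates the March 5, 2003 act, accrual under the later-of rule falls on August 15, 2003.
The untolled deadline — 2 years after August 15, 2003 — is August 15, 2005.
The pending related arbitration from December 3, 2004 to November 13, 2005 tolled the period for 345 days, extending the deadline to July 26, 2006.
Filing on September 27, 2006 missed the July 26, 2006 deadline — the action is time-barred.

TIME-BARRED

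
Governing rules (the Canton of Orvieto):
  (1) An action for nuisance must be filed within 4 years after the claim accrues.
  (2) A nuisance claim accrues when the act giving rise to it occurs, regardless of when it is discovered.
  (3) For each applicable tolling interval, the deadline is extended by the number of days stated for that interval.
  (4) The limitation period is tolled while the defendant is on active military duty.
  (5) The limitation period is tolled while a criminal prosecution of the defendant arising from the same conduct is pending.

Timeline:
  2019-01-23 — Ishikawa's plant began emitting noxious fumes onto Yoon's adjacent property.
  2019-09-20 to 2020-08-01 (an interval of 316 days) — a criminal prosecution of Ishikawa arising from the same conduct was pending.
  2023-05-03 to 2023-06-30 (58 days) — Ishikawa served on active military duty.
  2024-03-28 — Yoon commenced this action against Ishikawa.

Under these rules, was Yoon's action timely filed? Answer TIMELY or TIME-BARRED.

The claim accrued on 2019-01-23, the date of the act.
4 years from 2019-01-23 is 2023-01-23.
The period was tolled for 316 days by the pending criminal prosecution (2019-09-20 to 2020-08-01), pushing the deadline to 2023-12-05.
The defendant's active military service from 2023-05-03 to 2023-06-30 tolled the period for 58 days, extending the deadline to 2024-02-01.
The 2024-03-28 filing falls after the 2024-02-01 deadline; the claim is time-barred.

TIME-BARRED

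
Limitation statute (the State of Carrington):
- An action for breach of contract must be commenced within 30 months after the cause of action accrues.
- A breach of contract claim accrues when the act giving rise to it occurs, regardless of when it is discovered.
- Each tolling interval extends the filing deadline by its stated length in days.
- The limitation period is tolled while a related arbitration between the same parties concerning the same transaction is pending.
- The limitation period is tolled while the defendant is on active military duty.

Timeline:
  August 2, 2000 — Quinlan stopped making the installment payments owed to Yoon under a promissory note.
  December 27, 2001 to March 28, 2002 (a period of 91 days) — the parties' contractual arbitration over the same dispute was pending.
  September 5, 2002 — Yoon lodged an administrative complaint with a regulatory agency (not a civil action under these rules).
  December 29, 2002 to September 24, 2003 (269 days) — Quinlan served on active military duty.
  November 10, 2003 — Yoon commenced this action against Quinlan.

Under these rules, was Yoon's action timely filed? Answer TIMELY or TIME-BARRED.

The claim accrued on August 2, 2000, when the wrongful act occurred.
Adding the 30 months base period to August 2, 2000 gives a deadline of February 2, 2003, before any tolling.
The pending related arbitration from December 27, 2001 to March 28, 2002 tolled the period for 91 days, extending the deadline to May 4, 2003.
The defendant's active military service from December 29, 2002 to September 24, 2003 tolled the period for 269 days, extending the deadline to January 28, 2004.
The other events in the timeline have no effect on the limitation period under the stated rules.
Filing on November 10, 2003 beat the January 28, 2004 deadline — the action is timely.

TIMELY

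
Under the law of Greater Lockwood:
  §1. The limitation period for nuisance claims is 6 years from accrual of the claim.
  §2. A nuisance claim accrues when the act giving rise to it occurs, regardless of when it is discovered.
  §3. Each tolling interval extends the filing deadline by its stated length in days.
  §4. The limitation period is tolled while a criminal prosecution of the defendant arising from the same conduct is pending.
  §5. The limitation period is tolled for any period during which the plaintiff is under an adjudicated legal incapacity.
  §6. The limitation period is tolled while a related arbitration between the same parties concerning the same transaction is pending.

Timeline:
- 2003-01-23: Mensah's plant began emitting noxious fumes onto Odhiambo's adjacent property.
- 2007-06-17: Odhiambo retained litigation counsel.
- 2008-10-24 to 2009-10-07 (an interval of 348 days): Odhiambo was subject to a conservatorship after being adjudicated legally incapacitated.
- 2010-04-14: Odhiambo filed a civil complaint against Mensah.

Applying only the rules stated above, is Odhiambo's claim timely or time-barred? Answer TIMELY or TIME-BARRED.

The claim accrued on 2003-01-23, when the wrongful act occurred.
Adding the 6 years base period to 2003-01-23 gives a deadline of 2009-01-23, before any tolling.
The plaintiff's legal incapacity from 2008-10-24 to 2009-10-07 tolled the period for 348 days, extending the deadline to 2010-01-06.
None of the other events listed affects the running of the period under the stated rules.
Filing on 2010-04-14 missed the 2010-01-06 deadline — the action is time-barred.

TIME-BARRED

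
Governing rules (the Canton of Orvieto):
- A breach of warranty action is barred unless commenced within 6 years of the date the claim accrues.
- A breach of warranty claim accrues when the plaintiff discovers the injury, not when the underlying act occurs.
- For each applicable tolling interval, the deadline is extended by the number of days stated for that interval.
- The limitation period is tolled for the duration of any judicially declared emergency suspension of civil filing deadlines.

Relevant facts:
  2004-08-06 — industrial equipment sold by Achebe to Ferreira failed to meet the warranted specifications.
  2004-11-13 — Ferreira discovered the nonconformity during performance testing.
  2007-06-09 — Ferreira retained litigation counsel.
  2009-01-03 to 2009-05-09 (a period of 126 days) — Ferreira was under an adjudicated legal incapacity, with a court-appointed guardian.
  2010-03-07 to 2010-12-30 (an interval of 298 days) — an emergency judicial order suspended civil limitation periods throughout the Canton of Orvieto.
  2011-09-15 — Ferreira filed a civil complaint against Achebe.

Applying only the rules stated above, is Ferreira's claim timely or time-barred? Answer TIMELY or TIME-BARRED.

TIME-BARRED

Accrual is tied to discovery, so the period began on 2004-11-13 rather than on 2004-08-06 when the act occurred.
6 years from 2004-11-13 is 2010-11-13.
Because the emergency suspension of filing deadlines ran from 2010-03-07 to 2010-12-30, the deadline is extended by 298 days to 2011-09-07.
The plaintiff's legal incapacity from 2009-01-03 to 2009-05-09 does not toll the period, because no stated rule makes the plaintiff's incapacity a tolling event.
None of the other events listed affects the running of the period under the stated rules.
The 2011-09-15 filing falls after the 2011-09-07 deadline; the claim is time-barred.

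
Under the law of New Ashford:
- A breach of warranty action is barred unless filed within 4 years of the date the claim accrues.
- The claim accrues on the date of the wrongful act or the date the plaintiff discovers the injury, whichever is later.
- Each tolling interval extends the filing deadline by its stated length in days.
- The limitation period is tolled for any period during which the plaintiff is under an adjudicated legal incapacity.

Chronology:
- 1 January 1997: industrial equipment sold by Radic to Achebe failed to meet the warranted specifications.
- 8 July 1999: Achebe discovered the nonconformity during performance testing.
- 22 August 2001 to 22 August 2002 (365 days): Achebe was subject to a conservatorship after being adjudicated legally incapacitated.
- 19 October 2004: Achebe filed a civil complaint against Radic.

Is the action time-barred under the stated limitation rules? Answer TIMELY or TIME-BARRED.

The claim accrued on 8 July 1999 — the later of the 1 January 1997 act and the 8 July 1999 discovery.
Adding the 4 years base period to 8 July 1999 gives a deadline of 8 July 2003, before any tolling.
The plaintiff's legal incapacity from 22 August 2001 to 22 August 2002 tolled the period for 365 days, extending the deadline to 7 July 2004.
The 19 October 2004 filing falls after the 7 July 2004 deadline; the claim is time-barred.

TIME-BARRED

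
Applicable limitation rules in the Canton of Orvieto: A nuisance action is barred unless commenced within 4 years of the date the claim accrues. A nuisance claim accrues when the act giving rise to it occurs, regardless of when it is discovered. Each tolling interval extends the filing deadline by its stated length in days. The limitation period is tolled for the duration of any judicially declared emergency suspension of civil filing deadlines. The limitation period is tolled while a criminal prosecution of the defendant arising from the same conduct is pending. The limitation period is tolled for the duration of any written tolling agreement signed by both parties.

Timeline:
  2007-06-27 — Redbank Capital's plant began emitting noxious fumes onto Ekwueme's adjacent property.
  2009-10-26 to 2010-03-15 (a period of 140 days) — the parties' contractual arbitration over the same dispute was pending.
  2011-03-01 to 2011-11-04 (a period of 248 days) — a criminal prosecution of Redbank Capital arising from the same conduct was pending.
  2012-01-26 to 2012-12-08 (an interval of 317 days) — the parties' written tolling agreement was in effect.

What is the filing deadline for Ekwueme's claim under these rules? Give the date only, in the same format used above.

2013-01-12

The limitation period began to run on 2007-06-27.
Adding the 4 years base period to 2007-06-27 gives a deadline of 2011-06-27, before any tolling.
The pending criminal prosecution from 2011-03-01 to 2011-11-04 tolled the period for 248 days, extending the deadline to 2012-03-01.
Because the written tolling agreement ran from 2012-01-26 to 2012-12-08, the deadline is extended by 317 days to 2013-01-12.
Although a pending arbitration ran from 2009-10-26 to 2010-03-15, the stated rules do not make that a tolling event, so it is disregarded.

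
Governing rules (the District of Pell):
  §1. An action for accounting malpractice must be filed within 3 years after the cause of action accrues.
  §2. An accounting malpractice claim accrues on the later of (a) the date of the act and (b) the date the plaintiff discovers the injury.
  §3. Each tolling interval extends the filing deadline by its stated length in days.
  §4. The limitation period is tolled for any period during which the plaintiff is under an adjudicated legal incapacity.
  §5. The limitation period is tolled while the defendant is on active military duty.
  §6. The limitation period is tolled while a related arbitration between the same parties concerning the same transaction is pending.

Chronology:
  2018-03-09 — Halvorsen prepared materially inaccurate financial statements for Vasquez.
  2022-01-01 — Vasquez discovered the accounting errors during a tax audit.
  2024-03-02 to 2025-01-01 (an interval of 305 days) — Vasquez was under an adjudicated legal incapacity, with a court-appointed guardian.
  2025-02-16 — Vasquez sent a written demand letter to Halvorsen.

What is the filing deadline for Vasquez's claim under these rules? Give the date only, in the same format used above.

2025-11-02

Because discovery on 2022-01-01 post-dates the 2018-03-09 act, accrual under the later-of rule falls on 2022-01-01.
3 years from 2022-01-01 is 2025-01-01.
The period was tolled for 305 days by the plaintiff's legal incapacity (2024-03-02 to 2025-01-01), pushing the deadline to 2025-11-02.
None of the other events listed affects the running of the period under the stated rules.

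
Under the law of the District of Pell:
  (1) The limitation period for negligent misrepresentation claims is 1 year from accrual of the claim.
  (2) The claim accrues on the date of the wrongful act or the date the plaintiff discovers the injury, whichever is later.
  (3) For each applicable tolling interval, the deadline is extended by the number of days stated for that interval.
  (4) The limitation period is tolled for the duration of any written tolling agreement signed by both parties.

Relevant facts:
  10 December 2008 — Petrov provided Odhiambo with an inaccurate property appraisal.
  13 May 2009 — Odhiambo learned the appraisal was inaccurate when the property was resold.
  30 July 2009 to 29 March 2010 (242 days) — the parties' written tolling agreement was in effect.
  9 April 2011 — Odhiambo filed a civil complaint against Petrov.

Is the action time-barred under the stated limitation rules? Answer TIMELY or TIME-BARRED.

TIME-BARRED

Because discovery on 13 May 2009 post-dates the 10 December 2008 act, accrual under the later-of rule falls on 13 May 2009.
Adding the 1 year base period to 13 May 2009 gives a deadline of 13 May 2010, before any tolling.
Because the written tolling agreement ran from 30 July 2009 to 29 March 2010, the deadline is extended by 242 days to 10 January 2011.
The 9 April 2011 filing falls after the 10 January 2011 deadline; the claim is time-barred.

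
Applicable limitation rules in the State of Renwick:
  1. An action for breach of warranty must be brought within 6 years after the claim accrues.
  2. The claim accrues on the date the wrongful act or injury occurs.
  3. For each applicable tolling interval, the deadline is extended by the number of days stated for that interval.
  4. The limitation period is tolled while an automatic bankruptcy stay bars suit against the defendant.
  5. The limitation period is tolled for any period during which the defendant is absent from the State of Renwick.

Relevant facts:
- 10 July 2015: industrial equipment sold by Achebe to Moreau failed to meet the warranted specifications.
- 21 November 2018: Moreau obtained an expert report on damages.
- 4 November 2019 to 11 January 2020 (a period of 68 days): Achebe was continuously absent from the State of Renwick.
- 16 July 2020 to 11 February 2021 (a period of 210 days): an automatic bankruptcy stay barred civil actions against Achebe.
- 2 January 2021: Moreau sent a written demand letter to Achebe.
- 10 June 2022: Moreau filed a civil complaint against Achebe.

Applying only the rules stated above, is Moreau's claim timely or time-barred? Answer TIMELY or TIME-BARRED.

The limitation period began to run on 10 July 2015.
6 years from 10 July 2015 is 10 July 2021.
The period was tolled for 68 days by the defendant's absence from the jurisdiction (4 November 2019 to 11 January 2020), pushing the deadline to 16 September 2021.
Because the automatic bankruptcy stay ran from 16 July 2020 to 11 February 2021, the deadline is extended by 210 days to 14 April 2022.
None of the other events listed affects the running of the period under the stated rules.
Moreau filed on 10 June 2022, after the 14 April 2022 deadline, so the action is time-barred.

TIME-BARRED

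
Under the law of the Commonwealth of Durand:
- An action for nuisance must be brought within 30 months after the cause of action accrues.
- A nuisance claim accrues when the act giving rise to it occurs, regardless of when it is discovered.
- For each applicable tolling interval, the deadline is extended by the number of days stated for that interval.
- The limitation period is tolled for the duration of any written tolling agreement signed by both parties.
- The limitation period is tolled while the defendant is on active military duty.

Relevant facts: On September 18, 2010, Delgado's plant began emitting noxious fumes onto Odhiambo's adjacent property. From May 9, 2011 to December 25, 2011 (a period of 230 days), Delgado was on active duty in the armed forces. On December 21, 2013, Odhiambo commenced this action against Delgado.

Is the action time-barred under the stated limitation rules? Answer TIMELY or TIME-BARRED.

TIME-BARRED

The cause of action accrued on September 18, 2010, the date of the act.
30 months from September 18, 2010 is March 18, 2013.
The period was tolled for 230 days by the defendant's active military service (May 9, 2011 to December 25, 2011), pushing the deadline to November 3, 2013.
Filing on December 21, 2013 missed the November 3, 2013 deadline — the action is time-barred.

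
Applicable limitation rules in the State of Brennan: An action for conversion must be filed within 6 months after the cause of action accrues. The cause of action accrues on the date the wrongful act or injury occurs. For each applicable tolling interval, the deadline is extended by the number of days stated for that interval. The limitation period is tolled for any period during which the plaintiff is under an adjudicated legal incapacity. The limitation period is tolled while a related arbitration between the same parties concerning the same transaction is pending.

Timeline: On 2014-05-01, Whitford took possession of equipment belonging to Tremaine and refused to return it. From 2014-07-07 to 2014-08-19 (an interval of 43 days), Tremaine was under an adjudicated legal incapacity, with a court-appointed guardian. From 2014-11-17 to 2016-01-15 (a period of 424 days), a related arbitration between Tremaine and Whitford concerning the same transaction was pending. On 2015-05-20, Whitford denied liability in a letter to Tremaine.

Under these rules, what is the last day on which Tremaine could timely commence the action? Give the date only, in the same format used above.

2016-02-11

The claim accrued on 2014-05-01, when the wrongful act occurred.
The untolled deadline — 6 months after 2014-05-01 — is 2014-11-01.
The period was tolled for 43 days by the plaintiff's legal incapacity (2014-07-07 to 2014-08-19), pushing the deadline to 2014-12-14.
The period was tolled for 424 days by the pending related arbitration (2014-11-17 to 2016-01-15), pushing the deadline to 2016-02-11.
The other events in the timeline have no effect on the limitation period under the stated rules.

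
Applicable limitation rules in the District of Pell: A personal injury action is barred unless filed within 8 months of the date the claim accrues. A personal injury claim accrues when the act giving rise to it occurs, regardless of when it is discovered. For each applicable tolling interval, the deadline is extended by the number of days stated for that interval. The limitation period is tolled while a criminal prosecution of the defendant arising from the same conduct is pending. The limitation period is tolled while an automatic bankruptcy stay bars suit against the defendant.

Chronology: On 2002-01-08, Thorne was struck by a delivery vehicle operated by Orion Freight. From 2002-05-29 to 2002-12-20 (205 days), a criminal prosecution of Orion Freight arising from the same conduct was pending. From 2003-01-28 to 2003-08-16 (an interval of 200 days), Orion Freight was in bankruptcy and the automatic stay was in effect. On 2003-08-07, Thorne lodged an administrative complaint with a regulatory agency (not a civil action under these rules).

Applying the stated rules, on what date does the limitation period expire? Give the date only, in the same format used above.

2003-10-18

The limitation period began to run on 2002-01-08.
8 months from 2002-01-08 is 2002-09-08.
The period was tolled for 205 days by the pending criminal prosecution (2002-05-29 to 2002-12-20), pushing the deadline to 2003-04-01.
Because the automatic bankruptcy stay ran from 2003-01-28 to 2003-08-16, the deadline is extended by 200 days to 2003-10-18.
None of the other events listed affects the running of the period under the stated rules.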